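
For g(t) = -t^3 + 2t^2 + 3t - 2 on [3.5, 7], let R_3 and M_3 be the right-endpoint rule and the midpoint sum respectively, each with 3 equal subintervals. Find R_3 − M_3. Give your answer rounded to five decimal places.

-142.44878

R_3 ≈ -451.5162037.
M_3 ≈ -309.0674190.
R_3 − M_3 ≈ -142.44878.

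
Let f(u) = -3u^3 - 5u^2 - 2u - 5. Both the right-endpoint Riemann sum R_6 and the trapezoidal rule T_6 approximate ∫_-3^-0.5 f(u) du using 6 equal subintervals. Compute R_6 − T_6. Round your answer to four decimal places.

-8.7240

R_6 ≈ 4.215133.
T_6 ≈ 12.939091.
R_6 − T_6 ≈ -8.7240.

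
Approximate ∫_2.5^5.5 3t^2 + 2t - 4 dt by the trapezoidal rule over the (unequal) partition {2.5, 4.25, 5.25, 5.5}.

165.9375

Subinterval widths: 1.75, 1, 0.25.
f(2.5) = 19.75, f(4.25) = 58.6875, f(5.25) = 89.1875, f(5.5) = 97.75.
On each subinterval the trapezoid contributes (Δt_i/2)·[f(t_{i-1}) + f(t_i)].
Sum = 165.9375.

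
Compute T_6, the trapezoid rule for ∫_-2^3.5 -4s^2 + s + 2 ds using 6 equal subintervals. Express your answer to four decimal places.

-55.7894

Δs = (3.5 − (-2))/6 = 11/12.
f(-2) = -16, f(-13/12) = -34/9, f(-1/6) = 31/18, f(0.75) = 0.5, f(5/3) = -67/9, f(31/12) = -199/9, f(3.5) = -43.5.
T_6 = (Δs/2)·[f(s_0) + 2f(s_1) + ... + 2f(s_{5}) + f(s_6)].
Sum ≈ -55.7894.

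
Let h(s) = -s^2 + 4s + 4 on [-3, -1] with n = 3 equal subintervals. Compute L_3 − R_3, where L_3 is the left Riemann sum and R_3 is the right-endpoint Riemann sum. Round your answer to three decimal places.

-10.667

L_3 ≈ -22.14815.
R_3 ≈ -11.48148.
L_3 − R_3 ≈ -10.667.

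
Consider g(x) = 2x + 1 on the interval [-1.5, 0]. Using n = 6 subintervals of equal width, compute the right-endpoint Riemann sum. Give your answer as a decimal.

Δx = (0 − (-1.5))/6 = 0.25.
Right endpoints: -1.25, -1, -0.75, -0.5, -0.25, 0.
g(-1.25) = -1.5, g(-1) = -1, g(-0.75) = -0.5, g(-0.5) = 0, g(-0.25) = 0.5, g(0) = 1.
Sum = Δx · [g(-1.25) + g(-1) + g(-0.75) + ...].
Sum = -0.375.

-0.375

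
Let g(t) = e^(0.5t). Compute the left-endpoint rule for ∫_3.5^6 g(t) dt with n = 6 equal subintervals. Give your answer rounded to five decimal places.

Δt = (6 − 3.5)/6 = 5/12.
Left endpoints: 3.5, 47/12, 13/3, 4.75, 31/6, 67/12.
g(3.5) ≈ 5.75460, g(47/12) ≈ 7.08750, g(13/3) ≈ 8.72914, g(4.75) ≈ 10.75101, g(31/6) ≈ 13.24120, g(67/12) ≈ 16.30818.
Sum = Δt · [g(3.5) + g(47/12) + g(13/3) + ...].
Sum ≈ 25.77985.

25.77985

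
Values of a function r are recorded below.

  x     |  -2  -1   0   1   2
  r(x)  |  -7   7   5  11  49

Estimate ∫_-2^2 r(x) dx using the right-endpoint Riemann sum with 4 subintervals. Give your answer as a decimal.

72

Δx = 1.
Sum = 1·[7 + 5 + 11 + 49] = 72.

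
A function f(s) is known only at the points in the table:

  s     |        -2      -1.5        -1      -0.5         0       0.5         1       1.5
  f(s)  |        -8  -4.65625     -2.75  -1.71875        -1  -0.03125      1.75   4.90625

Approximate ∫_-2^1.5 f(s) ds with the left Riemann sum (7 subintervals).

Δs = 0.5.
Sum = 0.5·[(-8) + (-4.65625) + (-2.75) + (-1.71875) + (-1) + (-0.03125) + 1.75] = -8.203125.

-8.203125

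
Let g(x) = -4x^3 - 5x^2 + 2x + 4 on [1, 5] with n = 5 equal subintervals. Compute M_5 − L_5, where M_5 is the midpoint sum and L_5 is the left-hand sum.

-216.96

M_5 = -781.92.
L_5 = -564.96.
M_5 − L_5 = -216.96.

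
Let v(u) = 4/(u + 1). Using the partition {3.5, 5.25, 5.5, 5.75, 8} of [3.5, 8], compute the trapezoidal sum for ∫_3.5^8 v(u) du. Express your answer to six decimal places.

2.812365

Subinterval widths: 1.75, 0.25, 0.25, 2.25.
v(3.5) = 8/9, v(5.25) = 0.64, v(5.5) = 8/13, v(5.75) = 16/27, v(8) = 4/9.
On each subinterval the trapezoid contributes (Δu_i/2)·[v(u_{i-1}) + v(u_i)].
Sum ≈ 2.812365.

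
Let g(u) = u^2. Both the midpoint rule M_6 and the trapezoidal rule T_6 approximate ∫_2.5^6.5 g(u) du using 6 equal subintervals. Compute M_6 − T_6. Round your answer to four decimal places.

M_6 ≈ 86.185185.
T_6 ≈ 86.629630.
M_6 − T_6 ≈ -0.4444.

-0.4444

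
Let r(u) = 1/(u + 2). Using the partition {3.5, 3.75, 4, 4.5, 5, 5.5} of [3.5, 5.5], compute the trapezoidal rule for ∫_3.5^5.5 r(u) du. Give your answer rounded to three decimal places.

0.310

Subinterval widths: 0.25, 0.25, 0.5, 0.5, 0.5.
r(3.5) = 2/11, r(3.75) = 4/23, r(4) = 1/6, r(4.5) = 2/13, r(5) = 1/7, r(5.5) = 2/15.
On each subinterval the trapezoid contributes (Δu_i/2)·[r(u_{i-1}) + r(u_i)].
Sum ≈ 0.310.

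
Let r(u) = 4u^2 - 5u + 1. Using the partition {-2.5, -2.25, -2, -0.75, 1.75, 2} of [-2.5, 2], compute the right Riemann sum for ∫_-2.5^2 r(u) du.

36.625

Subinterval widths: 0.25, 0.25, 1.25, 2.5, 0.25.
Right endpoints: -2.25, -2, -0.75, 1.75, 2.
r(-2.25) = 32.5, r(-2) = 27, r(-0.75) = 7, r(1.75) = 4.5, r(2) = 7.
Sum = Σ Δu_i · r(u_i).
Sum = 36.625.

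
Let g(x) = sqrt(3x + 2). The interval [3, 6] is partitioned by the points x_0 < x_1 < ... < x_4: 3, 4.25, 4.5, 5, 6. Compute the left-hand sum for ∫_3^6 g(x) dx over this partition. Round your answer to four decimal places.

Subinterval widths: 1.25, 0.25, 0.5, 1.
Left endpoints: 3, 4.25, 4.5, 5.
g(3) ≈ 3.3166, g(4.25) ≈ 3.8406, g(4.5) ≈ 3.9370, g(5) ≈ 4.1231.
Sum = Σ Δx_i · g(x_i).
Sum ≈ 11.1975.

11.1975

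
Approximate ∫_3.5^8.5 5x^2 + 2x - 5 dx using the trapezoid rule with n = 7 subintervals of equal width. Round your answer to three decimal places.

989.209

Δx = (8.5 − 3.5)/7 = 5/7.
f(3.5) = 63.25, f(59/14) = 18077/196, f(69/14) = 24757/196, f(79/14) = 32437/196, f(89/14) = 41117/196, f(99/14) = 50797/196, f(109/14) = 61477/196, f(8.5) = 373.25.
T_7 = (Δx/2)·[f(x_0) + 2f(x_1) + ... + 2f(x_{6}) + f(x_7)].
Sum ≈ 989.209.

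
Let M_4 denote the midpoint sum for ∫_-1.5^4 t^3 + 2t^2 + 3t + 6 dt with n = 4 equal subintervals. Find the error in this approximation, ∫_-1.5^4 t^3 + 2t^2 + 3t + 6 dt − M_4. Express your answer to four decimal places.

Exact integral: ∫_-1.5^4 f(t) dt ≈ 161.276042.
M_4 ≈ 156.293457.
Error ≈ 161.276042 − 156.293457 ≈ 4.9826.

4.9826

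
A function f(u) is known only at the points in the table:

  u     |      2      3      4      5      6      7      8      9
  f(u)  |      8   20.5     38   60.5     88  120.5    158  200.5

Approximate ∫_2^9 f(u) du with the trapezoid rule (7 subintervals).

589.75

Δu = 1.
T_7 = (1/2)·[8 + 2·20.5 + 2·38 + 2·60.5 + 2·88 + 2·120.5 + 2·158 + 200.5] = 589.75.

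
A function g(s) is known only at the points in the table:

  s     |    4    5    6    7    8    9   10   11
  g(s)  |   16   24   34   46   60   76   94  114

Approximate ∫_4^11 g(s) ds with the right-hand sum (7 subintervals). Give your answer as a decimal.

448

Δs = 1.
Sum = 1·[24 + 34 + 46 + 60 + 76 + 94 + 114] = 448.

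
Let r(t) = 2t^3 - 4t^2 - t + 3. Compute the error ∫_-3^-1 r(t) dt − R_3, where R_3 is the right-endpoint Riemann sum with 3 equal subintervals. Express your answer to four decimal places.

-24.9630

Exact integral: ∫_-3^-1 r(t) dt ≈ -64.666667.
R_3 ≈ -39.703704.
Error ≈ -64.666667 − (-39.703704) ≈ -24.9630.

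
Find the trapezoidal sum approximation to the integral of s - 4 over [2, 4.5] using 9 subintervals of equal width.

-1.875

Δs = (4.5 − 2)/9 = 5/18.
f(2) = -2, f(41/18) = -31/18, f(23/9) = -13/9, f(17/6) = -7/6, f(28/9) = -8/9, f(61/18) = -11/18, f(11/3) = -1/3, f(71/18) = -1/18, f(38/9) = 2/9, f(4.5) = 0.5.
T_9 = (Δs/2)·[f(s_0) + 2f(s_1) + ... + 2f(s_{8}) + f(s_9)].
Sum = -1.875.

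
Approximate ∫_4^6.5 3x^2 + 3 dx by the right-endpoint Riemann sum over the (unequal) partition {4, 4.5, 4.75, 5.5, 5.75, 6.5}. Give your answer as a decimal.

Subinterval widths: 0.5, 0.25, 0.75, 0.25, 0.75.
Right endpoints: 4.5, 4.75, 5.5, 5.75, 6.5.
f(4.5) = 63.75, f(4.75) = 70.6875, f(5.5) = 93.75, f(5.75) = 102.1875, f(6.5) = 129.75.
Sum = Σ Δx_i · f(x_i).
Sum = 242.71875.

242.71875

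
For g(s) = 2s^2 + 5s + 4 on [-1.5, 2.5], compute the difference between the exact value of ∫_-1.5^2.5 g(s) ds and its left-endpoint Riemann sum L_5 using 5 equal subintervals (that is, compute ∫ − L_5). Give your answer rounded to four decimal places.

10.3467

Exact integral: ∫_-1.5^2.5 g(s) ds ≈ 38.666667.
L_5 = 28.32.
Error ≈ 38.666667 − 28.32 ≈ 10.3467.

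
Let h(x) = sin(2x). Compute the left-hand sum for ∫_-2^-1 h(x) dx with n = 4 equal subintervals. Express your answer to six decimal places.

Δx = (-1 − (-2))/4 = 0.25.
Left endpoints: -2, -1.75, -1.5, -1.25.
h(-2) ≈ 0.756802, h(-1.75) ≈ 0.350783, h(-1.5) ≈ -0.141120, h(-1.25) ≈ -0.598472.
Sum = Δx · [h(-2) + h(-1.75) + h(-1.5) + h(-1.25)].
Sum ≈ 0.091998.

0.091998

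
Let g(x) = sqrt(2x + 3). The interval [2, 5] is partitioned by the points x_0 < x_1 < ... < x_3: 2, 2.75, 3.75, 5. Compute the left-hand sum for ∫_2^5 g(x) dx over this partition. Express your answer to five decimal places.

Subinterval widths: 0.75, 1, 1.25.
Left endpoints: 2, 2.75, 3.75.
g(2) ≈ 2.64575, g(2.75) ≈ 2.91548, g(3.75) ≈ 3.24037.
Sum = Σ Δx_i · g(x_i).
Sum ≈ 8.95025.

8.95025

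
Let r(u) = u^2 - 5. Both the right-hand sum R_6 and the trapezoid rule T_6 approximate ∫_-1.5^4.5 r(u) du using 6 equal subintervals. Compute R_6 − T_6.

9

R_6 = 11.5.
T_6 = 2.5.
R_6 − T_6 = 9.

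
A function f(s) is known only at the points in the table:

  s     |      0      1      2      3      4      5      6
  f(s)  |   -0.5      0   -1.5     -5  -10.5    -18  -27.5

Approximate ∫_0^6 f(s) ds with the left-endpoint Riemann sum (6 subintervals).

Δs = 1.
Sum = 1·[(-0.5) + 0 + (-1.5) + (-5) + (-10.5) + (-18)] = -35.5.

-35.5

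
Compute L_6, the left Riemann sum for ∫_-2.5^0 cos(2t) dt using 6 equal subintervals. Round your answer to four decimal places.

-0.6006

Δt = (0 − (-2.5))/6 = 5/12.
Left endpoints: -2.5, -25/12, -5/3, -1.25, -5/6, -5/12.
f(-2.5) ≈ 0.2837, f(-25/12) ≈ -0.5190, f(-5/3) ≈ -0.9817, f(-1.25) ≈ -0.8011, f(-5/6) ≈ -0.0957, f(-5/12) ≈ 0.6724.
Sum = Δt · [f(-2.5) + f(-25/12) + f(-5/3) + ...].
Sum ≈ -0.6006.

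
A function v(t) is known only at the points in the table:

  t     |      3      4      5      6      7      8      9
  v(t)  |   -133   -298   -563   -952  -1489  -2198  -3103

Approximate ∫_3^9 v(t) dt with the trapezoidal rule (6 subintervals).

Δt = 1.
T_6 = (1/2)·[(-133) + 2·(-298) + 2·(-563) + 2·(-952) + 2·(-1489) + 2·(-2198) + (-3103)] = -7118.

-7118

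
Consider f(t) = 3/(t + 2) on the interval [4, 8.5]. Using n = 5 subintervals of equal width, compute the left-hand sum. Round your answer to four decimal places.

Δt = (8.5 − 4)/5 = 0.9.
Left endpoints: 4, 4.9, 5.8, 6.7, 7.6.
f(4) = 0.5, f(4.9) = 10/23, f(5.8) = 5/13, f(6.7) = 10/29, f(7.6) = 0.3125.
Sum = Δt · [f(4) + f(4.9) + f(5.8) + f(6.7) + f(7.6)].
Sum ≈ 1.7791.

1.7791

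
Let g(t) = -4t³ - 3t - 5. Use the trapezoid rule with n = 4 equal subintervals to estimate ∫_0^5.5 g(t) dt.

-1045.12890625

Δt = (5.5 − 0)/4 = 1.375.
g(0) = -5, g(1.375) = -19.5234375, g(2.75) = -96.4375, g(4.125) = -298.1328125, g(5.5) = -687.
T_4 = (Δt/2)·[g(t_0) + 2g(t_1) + 2g(t_2) + 2g(t_3) + g(t_4)].
Sum = -1045.12890625.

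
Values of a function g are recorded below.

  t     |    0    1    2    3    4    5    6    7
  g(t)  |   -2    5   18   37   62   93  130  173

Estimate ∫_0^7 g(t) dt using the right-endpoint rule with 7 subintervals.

518

Δt = 1.
Sum = 1·[5 + 18 + 37 + 62 + 93 + 130 + 173] = 518.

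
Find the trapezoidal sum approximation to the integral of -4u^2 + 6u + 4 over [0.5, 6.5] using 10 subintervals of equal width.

-217.44

Δu = (6.5 − 0.5)/10 = 0.6.
f(0.5) = 6, f(1.1) = 5.76, f(1.7) = 2.64, f(2.3) = -3.36, f(2.9) = -12.24, f(3.5) = -24, f(4.1) = -38.64, f(4.7) = -56.16, f(5.3) = -76.56, f(5.9) = -99.84, f(6.5) = -126.
T_10 = (Δu/2)·[f(u_0) + 2f(u_1) + ... + 2f(u_{9}) + f(u_10)].
Sum = -217.44.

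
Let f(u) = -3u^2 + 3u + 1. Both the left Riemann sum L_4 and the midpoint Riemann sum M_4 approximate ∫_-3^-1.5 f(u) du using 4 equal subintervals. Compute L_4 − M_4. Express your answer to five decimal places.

L_4 = -36.99609375.
M_4 ≈ -32.1972656.
L_4 − M_4 ≈ -4.79883.

-4.79883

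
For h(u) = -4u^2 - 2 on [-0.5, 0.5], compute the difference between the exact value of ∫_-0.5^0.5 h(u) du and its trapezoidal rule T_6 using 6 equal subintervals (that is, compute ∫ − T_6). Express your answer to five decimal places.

Exact integral: ∫_-0.5^0.5 h(u) du ≈ -2.3333333.
T_6 ≈ -2.3518519.
Error ≈ -2.3333333 − (-2.3518519) ≈ 0.01852.

0.01852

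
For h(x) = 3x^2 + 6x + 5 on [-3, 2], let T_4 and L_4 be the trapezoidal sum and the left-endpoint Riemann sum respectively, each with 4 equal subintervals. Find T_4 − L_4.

9.375

T_4 = 48.90625.
L_4 = 39.53125.
T_4 − L_4 = 9.375.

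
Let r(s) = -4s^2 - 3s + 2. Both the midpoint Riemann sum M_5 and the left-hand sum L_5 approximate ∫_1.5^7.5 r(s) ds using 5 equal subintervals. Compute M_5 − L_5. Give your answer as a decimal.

M_5 = -624.12.
L_5 = -492.36.
M_5 − L_5 = -131.76.

-131.76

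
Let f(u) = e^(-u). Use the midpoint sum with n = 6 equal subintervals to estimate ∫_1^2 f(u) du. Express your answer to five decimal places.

0.23228

Δu = (2 − 1)/6 = 1/6.
Midpoints: 13/12, 1.25, 17/12, 19/12, 1.75, 23/12.
f(13/12) ≈ 0.33847, f(1.25) ≈ 0.28650, f(17/12) ≈ 0.24252, f(19/12) ≈ 0.20529, f(1.75) ≈ 0.17377, f(23/12) ≈ 0.14710.
Sum = Δu · [f(13/12) + f(1.25) + f(17/12) + ...].
Sum ≈ 0.23228.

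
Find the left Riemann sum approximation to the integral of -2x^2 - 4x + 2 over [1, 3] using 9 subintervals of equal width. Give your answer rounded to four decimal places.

-26.6996

Δx = (3 − 1)/9 = 2/9.
Left endpoints: 1, 11/9, 13/9, 5/3, 17/9, 19/9, 7/3, 23/9, 25/9.
f(1) = -4, f(11/9) = -476/81, f(13/9) = -644/81, f(5/3) = -92/9, f(17/9) = -1028/81, f(19/9) = -1244/81, f(7/3) = -164/9, f(23/9) = -1724/81, f(25/9) = -1988/81.
Sum = Δx · [f(1) + f(11/9) + f(13/9) + ...].
Sum ≈ -26.6996.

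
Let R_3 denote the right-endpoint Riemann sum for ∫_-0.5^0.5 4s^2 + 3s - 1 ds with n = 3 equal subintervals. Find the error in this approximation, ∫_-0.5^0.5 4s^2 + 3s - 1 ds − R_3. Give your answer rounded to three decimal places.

Exact integral: ∫_-0.5^0.5 f(s) ds ≈ -0.66667.
R_3 ≈ -0.09259.
Error ≈ -0.66667 − (-0.09259) ≈ -0.574.

-0.574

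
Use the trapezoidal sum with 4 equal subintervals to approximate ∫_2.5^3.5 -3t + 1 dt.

-8

Δt = (3.5 − 2.5)/4 = 0.25.
f(2.5) = -6.5, f(2.75) = -7.25, f(3) = -8, f(3.25) = -8.75, f(3.5) = -9.5.
T_4 = (Δt/2)·[f(t_0) + 2f(t_1) + 2f(t_2) + 2f(t_3) + f(t_4)].
Sum = -8.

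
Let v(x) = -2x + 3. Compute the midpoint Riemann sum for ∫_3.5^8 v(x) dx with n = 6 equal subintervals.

-38.25

Δx = (8 − 3.5)/6 = 0.75.
Midpoints: 3.875, 4.625, 5.375, 6.125, 6.875, 7.625.
v(3.875) = -4.75, v(4.625) = -6.25, v(5.375) = -7.75, v(6.125) = -9.25, v(6.875) = -10.75, v(7.625) = -12.25.
Sum = Δx · [v(3.875) + v(4.625) + v(5.375) + ...].
Sum = -38.25.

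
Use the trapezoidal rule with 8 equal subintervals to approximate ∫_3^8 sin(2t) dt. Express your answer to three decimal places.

0.831

Δt = (8 − 3)/8 = 0.625.
f(3) ≈ -0.279, f(3.625) ≈ 0.823, f(4.25) ≈ 0.798, f(4.875) ≈ -0.320, f(5.5) ≈ -1.000, f(6.125) ≈ -0.311, f(6.75) ≈ 0.804, f(7.375) ≈ 0.818, f(8) ≈ -0.288.
T_8 = (Δt/2)·[f(t_0) + 2f(t_1) + ... + 2f(t_{7}) + f(t_8)].
Sum ≈ 0.831.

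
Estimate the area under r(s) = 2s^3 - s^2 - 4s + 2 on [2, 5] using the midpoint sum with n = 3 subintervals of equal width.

Δs = (5 − 2)/3 = 1.
Midpoints: 2.5, 3.5, 4.5.
r(2.5) = 17, r(3.5) = 61.5, r(4.5) = 146.
Sum = Δs · [r(2.5) + r(3.5) + r(4.5)].
Sum = 224.5.

224.5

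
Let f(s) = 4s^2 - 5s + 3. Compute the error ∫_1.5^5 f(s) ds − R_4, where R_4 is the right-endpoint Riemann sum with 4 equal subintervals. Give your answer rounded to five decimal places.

Exact integral: ∫_1.5^5 f(s) ds ≈ 115.7916667.
R_4 = 149.734375.
Error ≈ 115.7916667 − 149.734375 ≈ -33.94271.

-33.94271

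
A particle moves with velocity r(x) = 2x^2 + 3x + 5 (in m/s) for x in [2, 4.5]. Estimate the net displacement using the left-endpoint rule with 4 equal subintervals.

80.1171875

Δx = (4.5 − 2)/4 = 0.625.
Left endpoints: 2, 2.625, 3.25, 3.875.
r(2) = 19, r(2.625) = 26.65625, r(3.25) = 35.875, r(3.875) = 46.65625.
Sum = Δx · [r(2) + r(2.625) + r(3.25) + r(3.875)].
Sum = 80.1171875.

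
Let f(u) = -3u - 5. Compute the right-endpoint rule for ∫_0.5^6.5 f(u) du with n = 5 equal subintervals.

Δu = (6.5 − 0.5)/5 = 1.2.
Right endpoints: 1.7, 2.9, 4.1, 5.3, 6.5.
f(1.7) = -10.1, f(2.9) = -13.7, f(4.1) = -17.3, f(5.3) = -20.9, f(6.5) = -24.5.
Sum = Δu · [f(1.7) + f(2.9) + f(4.1) + f(5.3) + f(6.5)].
Sum = -103.8.

-103.8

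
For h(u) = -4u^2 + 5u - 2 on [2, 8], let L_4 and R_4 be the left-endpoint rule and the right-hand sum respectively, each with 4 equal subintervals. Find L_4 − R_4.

L_4 = -385.5.
R_4 = -700.5.
L_4 − R_4 = 315.

315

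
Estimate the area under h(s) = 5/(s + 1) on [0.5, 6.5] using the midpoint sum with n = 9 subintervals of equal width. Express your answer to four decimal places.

Δs = (6.5 − 0.5)/9 = 2/3.
Midpoints: 5/6, 1.5, 13/6, 17/6, 3.5, 25/6, 29/6, 5.5, 37/6.
h(5/6) = 30/11, h(1.5) = 2, h(13/6) = 30/19, h(17/6) = 30/23, h(3.5) = 10/9, h(25/6) = 30/31, h(29/6) = 6/7, h(5.5) = 10/13, h(37/6) = 30/43.
Sum = Δs · [h(5/6) + h(1.5) + h(13/6) + ...].
Sum ≈ 8.0090.

8.0090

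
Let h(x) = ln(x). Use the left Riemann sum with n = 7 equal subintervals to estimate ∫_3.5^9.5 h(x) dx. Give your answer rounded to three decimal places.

Δx = (9.5 − 3.5)/7 = 6/7.
Left endpoints: 3.5, 61/14, 73/14, 85/14, 97/14, 109/14, 121/14.
h(3.5) ≈ 1.253, h(61/14) ≈ 1.472, h(73/14) ≈ 1.651, h(85/14) ≈ 1.804, h(97/14) ≈ 1.936, h(109/14) ≈ 2.052, h(121/14) ≈ 2.157.
Sum = Δx · [h(3.5) + h(61/14) + h(73/14) + ...].
Sum ≈ 10.564.

10.564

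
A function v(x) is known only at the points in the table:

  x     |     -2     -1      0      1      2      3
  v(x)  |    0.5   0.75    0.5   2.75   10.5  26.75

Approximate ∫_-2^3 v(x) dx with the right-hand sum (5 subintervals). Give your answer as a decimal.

Δx = 1.
Sum = 1·[0.75 + 0.5 + 2.75 + 10.5 + 26.75] = 41.25.

41.25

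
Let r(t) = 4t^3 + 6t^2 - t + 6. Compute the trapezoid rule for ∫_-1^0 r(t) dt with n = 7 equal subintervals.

Δt = (0 − (-1))/7 = 1/7.
r(-1) = 9, r(-6/7) = 3000/343, r(-5/7) = 2853/343, r(-4/7) = 2670/343, r(-3/7) = 2475/343, r(-2/7) = 2292/343, r(-1/7) = 2145/343, r(0) = 6.
T_7 = (Δt/2)·[r(t_0) + 2r(t_1) + ... + 2r(t_{6}) + r(t_7)].
Sum = 7.5.

7.5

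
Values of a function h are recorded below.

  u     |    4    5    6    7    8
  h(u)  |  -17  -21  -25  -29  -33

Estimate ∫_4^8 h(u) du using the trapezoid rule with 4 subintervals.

-100

Δu = 1.
T_4 = (1/2)·[(-17) + 2·(-21) + 2·(-25) + 2·(-29) + (-33)] = -100.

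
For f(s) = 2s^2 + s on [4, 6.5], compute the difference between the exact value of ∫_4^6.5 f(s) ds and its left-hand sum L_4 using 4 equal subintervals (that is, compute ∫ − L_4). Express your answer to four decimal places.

16.8620

Exact integral: ∫_4^6.5 f(s) ds ≈ 153.541667.
L_4 = 136.6796875.
Error ≈ 153.541667 − 136.6796875 ≈ 16.8620.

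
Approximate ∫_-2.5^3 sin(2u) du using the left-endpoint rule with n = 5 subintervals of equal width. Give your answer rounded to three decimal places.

0.492

Δu = (3 − (-2.5))/5 = 1.1.
Left endpoints: -2.5, -1.4, -0.3, 0.8, 1.9.
f(-2.5) ≈ 0.959, f(-1.4) ≈ -0.335, f(-0.3) ≈ -0.565, f(0.8) ≈ 1.000, f(1.9) ≈ -0.612.
Sum = Δu · [f(-2.5) + f(-1.4) + f(-0.3) + f(0.8) + f(1.9)].
Sum ≈ 0.492.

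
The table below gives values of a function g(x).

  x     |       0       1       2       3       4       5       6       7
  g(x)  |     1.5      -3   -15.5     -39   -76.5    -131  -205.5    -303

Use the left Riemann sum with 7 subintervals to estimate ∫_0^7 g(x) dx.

Δx = 1.
Sum = 1·[1.5 + (-3) + (-15.5) + (-39) + (-76.5) + (-131) + (-205.5)] = -469.

-469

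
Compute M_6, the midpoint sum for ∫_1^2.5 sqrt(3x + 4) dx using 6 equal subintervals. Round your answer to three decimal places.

4.551

Δx = (2.5 − 1)/6 = 0.25.
Midpoints: 1.125, 1.375, 1.625, 1.875, 2.125, 2.375.
f(1.125) ≈ 2.716, f(1.375) ≈ 2.850, f(1.625) ≈ 2.979, f(1.875) ≈ 3.102, f(2.125) ≈ 3.221, f(2.375) ≈ 3.335.
Sum = Δx · [f(1.125) + f(1.375) + f(1.625) + ...].
Sum ≈ 4.551.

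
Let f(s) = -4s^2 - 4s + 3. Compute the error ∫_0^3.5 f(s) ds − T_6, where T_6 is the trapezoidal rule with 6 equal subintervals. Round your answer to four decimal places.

Exact integral: ∫_0^3.5 f(s) ds ≈ -71.166667.
T_6 ≈ -71.960648.
Error ≈ -71.166667 − (-71.960648) ≈ 0.7940.

0.7940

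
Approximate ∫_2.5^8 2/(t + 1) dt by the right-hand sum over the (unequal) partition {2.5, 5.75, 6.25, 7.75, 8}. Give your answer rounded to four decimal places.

Subinterval widths: 3.25, 0.5, 1.5, 0.25.
Right endpoints: 5.75, 6.25, 7.75, 8.
f(5.75) = 8/27, f(6.25) = 8/29, f(7.75) = 8/35, f(8) = 2/9.
Sum = Σ Δt_i · f(t_i).
Sum ≈ 1.4993.

1.4993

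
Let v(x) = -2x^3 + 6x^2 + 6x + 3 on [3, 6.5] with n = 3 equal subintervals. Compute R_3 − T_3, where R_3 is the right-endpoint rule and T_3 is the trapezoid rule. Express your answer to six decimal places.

-160.270833

R_3 ≈ -424.66666667.
T_3 ≈ -264.39583333.
R_3 − T_3 ≈ -160.270833.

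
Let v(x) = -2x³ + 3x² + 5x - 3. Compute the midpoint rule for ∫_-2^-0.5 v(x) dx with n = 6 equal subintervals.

1.88671875

Δx = (-0.5 − (-2))/6 = 0.25.
Midpoints: -1.875, -1.625, -1.375, -1.125, -0.875, -0.625.
v(-1.875) = 11.35546875, v(-1.625) = 5.37890625, v(-1.375) = 0.99609375, v(-1.125) = -1.98046875, v(-0.875) = -3.73828125, v(-0.625) = -4.46484375.
Sum = Δx · [v(-1.875) + v(-1.625) + v(-1.375) + ...].
Sum = 1.88671875.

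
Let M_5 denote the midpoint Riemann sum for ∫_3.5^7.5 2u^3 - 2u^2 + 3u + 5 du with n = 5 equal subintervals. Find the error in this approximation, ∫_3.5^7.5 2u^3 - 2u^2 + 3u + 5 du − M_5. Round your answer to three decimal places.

6.613

Exact integral: ∫_3.5^7.5 f(u) du ≈ 1340.33333.
M_5 = 1333.72.
Error ≈ 1340.33333 − 1333.72 ≈ 6.613.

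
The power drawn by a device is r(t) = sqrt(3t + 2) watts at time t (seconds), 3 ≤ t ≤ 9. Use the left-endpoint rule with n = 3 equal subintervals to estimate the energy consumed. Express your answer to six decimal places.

24.471124

Δt = (9 − 3)/3 = 2.
Left endpoints: 3, 5, 7.
r(3) ≈ 3.316625, r(5) ≈ 4.123106, r(7) ≈ 4.795832.
Sum = Δt · [r(3) + r(5) + r(7)].
Sum ≈ 24.471124.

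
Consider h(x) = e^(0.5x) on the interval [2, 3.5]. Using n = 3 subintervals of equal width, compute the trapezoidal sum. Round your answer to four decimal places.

6.1042

Δx = (3.5 − 2)/3 = 0.5.
h(2) ≈ 2.7183, h(2.5) ≈ 3.4903, h(3) ≈ 4.4817, h(3.5) ≈ 5.7546.
T_3 = (Δx/2)·[h(x_0) + 2h(x_1) + 2h(x_2) + h(x_3)].
Sum ≈ 6.1042.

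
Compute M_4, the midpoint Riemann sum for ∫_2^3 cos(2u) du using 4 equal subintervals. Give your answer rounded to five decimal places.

Δu = (3 − 2)/4 = 0.25.
Midpoints: 2.125, 2.375, 2.625, 2.875.
f(2.125) ≈ -0.44609, f(2.375) ≈ 0.03760, f(2.625) ≈ 0.51209, f(2.875) ≈ 0.86119.
Sum = Δu · [f(2.125) + f(2.375) + f(2.625) + f(2.875)].
Sum ≈ 0.24120.

0.24120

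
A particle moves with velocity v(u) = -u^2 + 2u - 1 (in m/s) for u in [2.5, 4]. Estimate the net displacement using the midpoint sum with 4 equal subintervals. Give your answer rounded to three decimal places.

-7.857

Δu = (4 − 2.5)/4 = 0.375.
Midpoints: 2.6875, 3.0625, 3.4375, 3.8125.
v(2.6875) = -2.84765625, v(3.0625) = -4.25390625, v(3.4375) = -5.94140625, v(3.8125) = -7.91015625.
Sum = Δu · [v(2.6875) + v(3.0625) + v(3.4375) + v(3.8125)].
Sum ≈ -7.857.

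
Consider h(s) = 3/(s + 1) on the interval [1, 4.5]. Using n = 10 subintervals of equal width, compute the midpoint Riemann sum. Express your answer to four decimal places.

3.0315

Δs = (4.5 − 1)/10 = 0.35.
Midpoints: 1.175, 1.525, 1.875, 2.225, 2.575, 2.925, 3.275, 3.625, 3.975, 4.325.
h(1.175) = 40/29, h(1.525) = 120/101, h(1.875) = 24/23, h(2.225) = 40/43, h(2.575) = 120/143, h(2.925) = 120/157, h(3.275) = 40/57, h(3.625) = 24/37, h(3.975) = 120/199, h(4.325) = 40/71.
Sum = Δs · [h(1.175) + h(1.525) + h(1.875) + ...].
Sum ≈ 3.0315.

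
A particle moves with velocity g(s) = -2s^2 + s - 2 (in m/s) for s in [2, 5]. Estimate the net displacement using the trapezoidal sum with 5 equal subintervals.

-73.86

Δs = (5 − 2)/5 = 0.6.
g(2) = -8, g(2.6) = -12.92, g(3.2) = -19.28, g(3.8) = -27.08, g(4.4) = -36.32, g(5) = -47.
T_5 = (Δs/2)·[g(s_0) + 2g(s_1) + ... + 2g(s_{4}) + g(s_5)].
Sum = -73.86.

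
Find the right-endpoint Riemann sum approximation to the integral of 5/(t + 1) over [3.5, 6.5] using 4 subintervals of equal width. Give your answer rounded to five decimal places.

2.39484

Δt = (6.5 − 3.5)/4 = 0.75.
Right endpoints: 4.25, 5, 5.75, 6.5.
f(4.25) = 20/21, f(5) = 5/6, f(5.75) = 20/27, f(6.5) = 2/3.
Sum = Δt · [f(4.25) + f(5) + f(5.75) + f(6.5)].
Sum ≈ 2.39484.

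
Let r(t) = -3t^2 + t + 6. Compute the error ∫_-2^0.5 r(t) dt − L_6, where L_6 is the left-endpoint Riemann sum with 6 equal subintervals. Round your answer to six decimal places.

Exact integral: ∫_-2^0.5 r(t) dt = 5.
L_6 ≈ 1.91840278.
Error ≈ 5 − 1.91840278 ≈ 3.081597.

3.081597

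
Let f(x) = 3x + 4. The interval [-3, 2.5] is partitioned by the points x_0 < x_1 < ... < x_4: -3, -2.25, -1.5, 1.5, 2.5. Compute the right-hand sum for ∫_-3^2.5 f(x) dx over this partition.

34.5625

Subinterval widths: 0.75, 0.75, 3, 1.
Right endpoints: -2.25, -1.5, 1.5, 2.5.
f(-2.25) = -2.75, f(-1.5) = -0.5, f(1.5) = 8.5, f(2.5) = 11.5.
Sum = Σ Δx_i · f(x_i).
Sum = 34.5625.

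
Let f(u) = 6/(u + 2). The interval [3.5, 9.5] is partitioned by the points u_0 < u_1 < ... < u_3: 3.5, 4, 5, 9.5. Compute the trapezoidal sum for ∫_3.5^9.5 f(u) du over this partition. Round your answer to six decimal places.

Subinterval widths: 0.5, 1, 4.5.
f(3.5) = 12/11, f(4) = 1, f(5) = 6/7, f(9.5) = 12/23.
On each subinterval the trapezoid contributes (Δu_i/2)·[f(u_{i-1}) + f(u_i)].
Sum ≈ 4.553783.

4.553783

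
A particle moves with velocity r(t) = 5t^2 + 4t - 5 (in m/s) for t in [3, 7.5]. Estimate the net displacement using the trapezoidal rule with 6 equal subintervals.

732.234375

Δt = (7.5 − 3)/6 = 0.75.
r(3) = 52, r(3.75) = 80.3125, r(4.5) = 114.25, r(5.25) = 153.8125, r(6) = 199, r(6.75) = 249.8125, r(7.5) = 306.25.
T_6 = (Δt/2)·[r(t_0) + 2r(t_1) + ... + 2r(t_{5}) + r(t_6)].
Sum = 732.234375.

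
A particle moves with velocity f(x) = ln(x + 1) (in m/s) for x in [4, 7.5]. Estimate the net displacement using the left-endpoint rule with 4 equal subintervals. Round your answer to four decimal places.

Δx = (7.5 − 4)/4 = 0.875.
Left endpoints: 4, 4.875, 5.75, 6.625.
f(4) ≈ 1.6094, f(4.875) ≈ 1.7707, f(5.75) ≈ 1.9095, f(6.625) ≈ 2.0314.
Sum = Δx · [f(4) + f(4.875) + f(5.75) + f(6.625)].
Sum ≈ 6.4060.

6.4060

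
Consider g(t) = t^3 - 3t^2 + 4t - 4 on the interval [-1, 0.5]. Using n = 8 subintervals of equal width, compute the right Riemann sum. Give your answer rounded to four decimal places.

-8.0134

Δt = (0.5 − (-1))/8 = 0.1875.
Right endpoints: -0.8125, -0.625, -0.4375, -0.25, -0.0625, 0.125, 0.3125, 0.5.
g(-0.8125) = -40005/4096, g(-0.625) = -4053/512, g(-0.4375) = -26247/4096, g(-0.25) = -5.203125, g(-0.0625) = -17457/4096, g(0.125) = -1815/512, g(0.3125) = -12339/4096, g(0.5) = -2.625.
Sum = Δt · [g(-0.8125) + g(-0.625) + g(-0.4375) + ...].
Sum ≈ -8.0134.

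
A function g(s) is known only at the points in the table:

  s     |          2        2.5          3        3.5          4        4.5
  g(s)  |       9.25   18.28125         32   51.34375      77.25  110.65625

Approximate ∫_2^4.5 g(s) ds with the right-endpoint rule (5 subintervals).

Δs = 0.5.
Sum = 0.5·[18.28125 + 32 + 51.34375 + 77.25 + 110.65625] = 144.765625.

144.765625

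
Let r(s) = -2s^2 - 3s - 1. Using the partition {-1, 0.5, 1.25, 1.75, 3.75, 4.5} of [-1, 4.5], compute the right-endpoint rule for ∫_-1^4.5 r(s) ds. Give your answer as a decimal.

Subinterval widths: 1.5, 0.75, 0.5, 2, 0.75.
Right endpoints: 0.5, 1.25, 1.75, 3.75, 4.5.
r(0.5) = -3, r(1.25) = -7.875, r(1.75) = -12.375, r(3.75) = -40.375, r(4.5) = -55.
Sum = Σ Δs_i · r(s_i).
Sum = -138.59375.

-138.59375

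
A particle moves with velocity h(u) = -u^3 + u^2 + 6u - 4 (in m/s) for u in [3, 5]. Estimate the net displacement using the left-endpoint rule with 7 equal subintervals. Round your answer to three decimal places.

-53.633

Δu = (5 − 3)/7 = 2/7.
Left endpoints: 3, 23/7, 25/7, 27/7, 29/7, 31/7, 33/7.
h(3) = -4, h(23/7) = -3074/343, h(25/7) = -5272/343, h(27/7) = -8014/343, h(29/7) = -11348/343, h(31/7) = -15322/343, h(33/7) = -19984/343.
Sum = Δu · [h(3) + h(23/7) + h(25/7) + ...].
Sum ≈ -53.633.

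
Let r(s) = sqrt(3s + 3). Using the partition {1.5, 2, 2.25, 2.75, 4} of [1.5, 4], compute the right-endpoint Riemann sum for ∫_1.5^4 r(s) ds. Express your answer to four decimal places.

8.7989

Subinterval widths: 0.5, 0.25, 0.5, 1.25.
Right endpoints: 2, 2.25, 2.75, 4.
r(2) ≈ 3.0000, r(2.25) ≈ 3.1225, r(2.75) ≈ 3.3541, r(4) ≈ 3.8730.
Sum = Σ Δs_i · r(s_i).
Sum ≈ 8.7989.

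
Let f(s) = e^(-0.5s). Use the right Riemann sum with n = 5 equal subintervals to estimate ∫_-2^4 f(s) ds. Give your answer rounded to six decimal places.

3.770180

Δs = (4 − (-2))/5 = 1.2.
Right endpoints: -0.8, 0.4, 1.6, 2.8, 4.
f(-0.8) ≈ 1.491825, f(0.4) ≈ 0.818731, f(1.6) ≈ 0.449329, f(2.8) ≈ 0.246597, f(4) ≈ 0.135335.
Sum = Δs · [f(-0.8) + f(0.4) + f(1.6) + f(2.8) + f(4)].
Sum ≈ 3.770180.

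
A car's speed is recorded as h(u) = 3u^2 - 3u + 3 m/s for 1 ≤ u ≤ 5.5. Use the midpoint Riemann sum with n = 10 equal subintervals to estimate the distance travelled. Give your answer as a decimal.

Δu = (5.5 − 1)/10 = 0.45.
Midpoints: 1.225, 1.675, 2.125, 2.575, 3.025, 3.475, 3.925, 4.375, 4.825, 5.275.
h(1.225) = 3.826875, h(1.675) = 6.391875, h(2.125) = 10.171875, h(2.575) = 15.166875, h(3.025) = 21.376875, h(3.475) = 28.801875, h(3.925) = 37.441875, h(4.375) = 47.296875, h(4.825) = 58.366875, h(5.275) = 70.651875.
Sum = Δu · [h(1.225) + h(1.675) + h(2.125) + ...].
Sum = 134.7721875.

134.7721875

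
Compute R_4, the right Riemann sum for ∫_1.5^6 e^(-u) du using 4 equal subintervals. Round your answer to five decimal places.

Δu = (6 − 1.5)/4 = 1.125.
Right endpoints: 2.625, 3.75, 4.875, 6.
f(2.625) ≈ 0.07244, f(3.75) ≈ 0.02352, f(4.875) ≈ 0.00764, f(6) ≈ 0.00248.
Sum = Δu · [f(2.625) + f(3.75) + f(4.875) + f(6)].
Sum ≈ 0.11933.

0.11933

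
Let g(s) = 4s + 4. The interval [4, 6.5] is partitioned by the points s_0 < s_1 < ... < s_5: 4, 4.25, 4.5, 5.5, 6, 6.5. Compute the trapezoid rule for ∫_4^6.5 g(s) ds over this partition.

62.5

Subinterval widths: 0.25, 0.25, 1, 0.5, 0.5.
g(4) = 20, g(4.25) = 21, g(4.5) = 22, g(5.5) = 26, g(6) = 28, g(6.5) = 30.
On each subinterval the trapezoid contributes (Δs_i/2)·[g(s_{i-1}) + g(s_i)].
Sum = 62.5.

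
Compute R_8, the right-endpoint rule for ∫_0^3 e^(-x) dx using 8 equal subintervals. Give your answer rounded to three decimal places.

0.783

Δx = (3 − 0)/8 = 0.375.
Right endpoints: 0.375, 0.75, 1.125, 1.5, 1.875, 2.25, 2.625, 3.
f(0.375) ≈ 0.687, f(0.75) ≈ 0.472, f(1.125) ≈ 0.325, f(1.5) ≈ 0.223, f(1.875) ≈ 0.153, f(2.25) ≈ 0.105, f(2.625) ≈ 0.072, f(3) ≈ 0.050.
Sum = Δx · [f(0.375) + f(0.75) + f(1.125) + ...].
Sum ≈ 0.783.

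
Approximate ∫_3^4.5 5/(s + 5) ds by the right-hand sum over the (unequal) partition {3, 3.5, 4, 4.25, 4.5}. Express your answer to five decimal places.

Subinterval widths: 0.5, 0.5, 0.25, 0.25.
Right endpoints: 3.5, 4, 4.25, 4.5.
f(3.5) = 10/17, f(4) = 5/9, f(4.25) = 20/37, f(4.5) = 10/19.
Sum = Σ Δs_i · f(s_i).
Sum ≈ 0.83861.

0.83861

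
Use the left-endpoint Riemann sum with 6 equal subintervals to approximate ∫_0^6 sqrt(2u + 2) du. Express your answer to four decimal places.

15.3185

Δu = (6 − 0)/6 = 1.
Left endpoints: 0, 1, 2, 3, 4, 5.
f(0) ≈ 1.4142, f(1) ≈ 2.0000, f(2) ≈ 2.4495, f(3) ≈ 2.8284, f(4) ≈ 3.1623, f(5) ≈ 3.4641.
Sum = Δu · [f(0) + f(1) + f(2) + ...].
Sum ≈ 15.3185.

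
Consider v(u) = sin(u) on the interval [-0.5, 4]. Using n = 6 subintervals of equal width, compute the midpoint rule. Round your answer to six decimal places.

1.567712

Δu = (4 − (-0.5))/6 = 0.75.
Midpoints: -0.125, 0.625, 1.375, 2.125, 2.875, 3.625.
v(-0.125) ≈ -0.124675, v(0.625) ≈ 0.585097, v(1.375) ≈ 0.980893, v(2.125) ≈ 0.850320, v(2.875) ≈ 0.263446, v(3.625) ≈ -0.464799.
Sum = Δu · [v(-0.125) + v(0.625) + v(1.375) + ...].
Sum ≈ 1.567712.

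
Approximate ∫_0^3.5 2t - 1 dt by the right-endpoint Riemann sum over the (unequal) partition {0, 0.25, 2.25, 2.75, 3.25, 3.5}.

Subinterval widths: 0.25, 2, 0.5, 0.5, 0.25.
Right endpoints: 0.25, 2.25, 2.75, 3.25, 3.5.
f(0.25) = -0.5, f(2.25) = 3.5, f(2.75) = 4.5, f(3.25) = 5.5, f(3.5) = 6.
Sum = Σ Δt_i · f(t_i).
Sum = 13.375.

13.375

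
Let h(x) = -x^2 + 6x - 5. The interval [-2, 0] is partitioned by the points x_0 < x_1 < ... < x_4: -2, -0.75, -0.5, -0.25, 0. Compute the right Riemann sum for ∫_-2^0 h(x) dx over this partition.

-17.53125

Subinterval widths: 1.25, 0.25, 0.25, 0.25.
Right endpoints: -0.75, -0.5, -0.25, 0.
h(-0.75) = -10.0625, h(-0.5) = -8.25, h(-0.25) = -6.5625, h(0) = -5.
Sum = Σ Δx_i · h(x_i).
Sum = -17.53125.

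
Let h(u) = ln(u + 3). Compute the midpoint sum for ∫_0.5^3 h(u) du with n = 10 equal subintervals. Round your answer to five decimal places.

Δu = (3 − 0.5)/10 = 0.25.
Midpoints: 0.625, 0.875, 1.125, 1.375, 1.625, 1.875, 2.125, 2.375, 2.625, 2.875.
h(0.625) ≈ 1.28785, h(0.875) ≈ 1.35455, h(1.125) ≈ 1.41707, h(1.375) ≈ 1.47591, h(1.625) ≈ 1.53148, h(1.875) ≈ 1.58412, h(2.125) ≈ 1.63413, h(2.375) ≈ 1.68176, h(2.625) ≈ 1.72722, h(2.875) ≈ 1.77071.
Sum = Δu · [h(0.625) + h(0.875) + h(1.125) + ...].
Sum ≈ 3.86620.

3.86620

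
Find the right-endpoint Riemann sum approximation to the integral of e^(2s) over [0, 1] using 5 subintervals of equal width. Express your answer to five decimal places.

3.87591

Δs = (1 − 0)/5 = 0.2.
Right endpoints: 0.2, 0.4, 0.6, 0.8, 1.
f(0.2) ≈ 1.49182, f(0.4) ≈ 2.22554, f(0.6) ≈ 3.32012, f(0.8) ≈ 4.95303, f(1) ≈ 7.38906.
Sum = Δs · [f(0.2) + f(0.4) + f(0.6) + f(0.8) + f(1)].
Sum ≈ 3.87591.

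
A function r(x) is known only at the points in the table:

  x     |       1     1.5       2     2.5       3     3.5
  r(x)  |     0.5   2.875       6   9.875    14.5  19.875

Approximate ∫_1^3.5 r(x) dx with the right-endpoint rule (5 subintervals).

26.5625

Δx = 0.5.
Sum = 0.5·[2.875 + 6 + 9.875 + 14.5 + 19.875] = 26.5625.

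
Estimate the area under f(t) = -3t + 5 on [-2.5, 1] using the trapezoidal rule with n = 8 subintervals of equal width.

25.375

Δt = (1 − (-2.5))/8 = 0.4375.
f(-2.5) = 12.5, f(-2.0625) = 11.1875, f(-1.625) = 9.875, f(-1.1875) = 8.5625, f(-0.75) = 7.25, f(-0.3125) = 5.9375, f(0.125) = 4.625, f(0.5625) = 3.3125, f(1) = 2.
T_8 = (Δt/2)·[f(t_0) + 2f(t_1) + ... + 2f(t_{7}) + f(t_8)].
Sum = 25.375.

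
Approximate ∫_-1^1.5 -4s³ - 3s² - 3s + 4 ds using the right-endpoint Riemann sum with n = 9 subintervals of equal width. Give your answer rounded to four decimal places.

-4.4985

Δs = (1.5 − (-1))/9 = 5/18.
Right endpoints: -13/18, -4/9, -1/6, 1/9, 7/18, 2/3, 17/18, 11/9, 1.5.
f(-13/18) = 17813/2916, f(-4/9) = 3712/729, f(-1/6) = 479/108, f(1/9) = 2642/729, f(7/18) = 6253/2916, f(2/3) = -14/27, f(17/18) = -14227/2916, f(11/9) = -8348/729, f(1.5) = -20.75.
Sum = Δs · [f(-13/18) + f(-4/9) + f(-1/6) + ...].
Sum ≈ -4.4985.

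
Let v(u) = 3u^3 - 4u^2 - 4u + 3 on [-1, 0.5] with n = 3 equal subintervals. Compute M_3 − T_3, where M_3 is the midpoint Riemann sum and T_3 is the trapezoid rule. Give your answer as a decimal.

0.5859375

M_3 = 3.9921875.
T_3 = 3.40625.
M_3 − T_3 = 0.5859375.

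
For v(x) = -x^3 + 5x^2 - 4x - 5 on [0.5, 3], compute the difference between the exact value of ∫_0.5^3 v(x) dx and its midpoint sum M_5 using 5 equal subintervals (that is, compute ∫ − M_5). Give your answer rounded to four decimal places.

Exact integral: ∫_0.5^3 v(x) dx ≈ -5.442708.
M_5 = -5.4296875.
Error ≈ -5.442708 − (-5.4296875) ≈ -0.0130.

-0.0130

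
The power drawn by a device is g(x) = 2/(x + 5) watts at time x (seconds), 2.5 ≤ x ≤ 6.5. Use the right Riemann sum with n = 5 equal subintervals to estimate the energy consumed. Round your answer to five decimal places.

0.81887

Δx = (6.5 − 2.5)/5 = 0.8.
Right endpoints: 3.3, 4.1, 4.9, 5.7, 6.5.
g(3.3) = 20/83, g(4.1) = 20/91, g(4.9) = 20/99, g(5.7) = 20/107, g(6.5) = 4/23.
Sum = Δx · [g(3.3) + g(4.1) + g(4.9) + g(5.7) + g(6.5)].
Sum ≈ 0.81887.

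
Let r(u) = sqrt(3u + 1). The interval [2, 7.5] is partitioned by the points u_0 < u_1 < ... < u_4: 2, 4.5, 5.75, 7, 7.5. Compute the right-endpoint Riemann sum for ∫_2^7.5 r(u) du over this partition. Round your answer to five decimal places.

Subinterval widths: 2.5, 1.25, 1.25, 0.5.
Right endpoints: 4.5, 5.75, 7, 7.5.
r(4.5) ≈ 3.80789, r(5.75) ≈ 4.27200, r(7) ≈ 4.69042, r(7.5) ≈ 4.84768.
Sum = Σ Δu_i · r(u_i).
Sum ≈ 23.14658.

23.14658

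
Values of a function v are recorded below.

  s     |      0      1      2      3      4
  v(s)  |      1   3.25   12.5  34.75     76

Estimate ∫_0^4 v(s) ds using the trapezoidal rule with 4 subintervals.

89

Δs = 1.
T_4 = (1/2)·[1 + 2·3.25 + 2·12.5 + 2·34.75 + 76] = 89.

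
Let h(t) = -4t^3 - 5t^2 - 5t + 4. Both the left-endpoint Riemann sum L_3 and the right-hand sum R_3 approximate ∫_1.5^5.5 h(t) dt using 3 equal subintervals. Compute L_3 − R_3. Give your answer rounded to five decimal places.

1082.66667

L_3 ≈ -750.0370370.
R_3 ≈ -1832.7037037.
L_3 − R_3 ≈ 1082.66667.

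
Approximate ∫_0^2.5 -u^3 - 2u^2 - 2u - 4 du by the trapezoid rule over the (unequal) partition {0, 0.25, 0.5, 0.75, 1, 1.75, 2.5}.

-37.48828125

Subinterval widths: 0.25, 0.25, 0.25, 0.25, 0.75, 0.75.
f(0) = -4, f(0.25) = -4.640625, f(0.5) = -5.625, f(0.75) = -7.046875, f(1) = -9, f(1.75) = -18.984375, f(2.5) = -37.125.
On each subinterval the trapezoid contributes (Δu_i/2)·[f(u_{i-1}) + f(u_i)].
Sum = -37.48828125.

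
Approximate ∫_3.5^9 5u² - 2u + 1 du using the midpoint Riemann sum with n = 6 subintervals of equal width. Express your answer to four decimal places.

1078.3660

Δu = (9 − 3.5)/6 = 11/12.
Midpoints: 95/24, 4.875, 139/24, 161/24, 7.625, 205/24.
f(95/24) = 41141/576, f(4.875) = 110.078125, f(139/24) = 90509/576, f(161/24) = 122453/576, f(7.625) = 276.453125, f(205/24) = 200861/576.
Sum = Δu · [f(95/24) + f(4.875) + f(139/24) + ...].
Sum ≈ 1078.3660.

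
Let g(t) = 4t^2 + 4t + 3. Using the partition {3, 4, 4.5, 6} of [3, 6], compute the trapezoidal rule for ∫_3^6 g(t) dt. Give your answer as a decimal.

Subinterval widths: 1, 0.5, 1.5.
g(3) = 51, g(4) = 83, g(4.5) = 102, g(6) = 171.
On each subinterval the trapezoid contributes (Δt_i/2)·[g(t_{i-1}) + g(t_i)].
Sum = 318.

318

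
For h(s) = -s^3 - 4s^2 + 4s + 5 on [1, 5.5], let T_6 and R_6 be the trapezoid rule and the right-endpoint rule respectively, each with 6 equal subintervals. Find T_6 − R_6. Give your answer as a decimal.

99.140625

T_6 = -373.81640625.
R_6 = -472.95703125.
T_6 − R_6 = 99.140625.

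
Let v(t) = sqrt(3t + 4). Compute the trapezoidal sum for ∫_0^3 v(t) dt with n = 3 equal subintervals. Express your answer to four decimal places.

8.6108

Δt = (3 − 0)/3 = 1.
v(0) ≈ 2.0000, v(1) ≈ 2.6458, v(2) ≈ 3.1623, v(3) ≈ 3.6056.
T_3 = (Δt/2)·[v(t_0) + 2v(t_1) + 2v(t_2) + v(t_3)].
Sum ≈ 8.6108.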